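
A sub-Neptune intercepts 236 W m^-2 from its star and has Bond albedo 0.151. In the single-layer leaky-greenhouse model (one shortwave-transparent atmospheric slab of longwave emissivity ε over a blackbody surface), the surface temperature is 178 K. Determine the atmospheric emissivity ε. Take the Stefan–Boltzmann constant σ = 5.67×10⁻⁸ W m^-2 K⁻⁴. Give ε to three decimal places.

Effective temperature: T_e = [S(1−α)/(4σ)]^(1/4) = 172.4 K.
Inverting T_s⁴ = 2T_e⁴/(2−ε): (T_e/T_s)⁴ = 0.8800, so ε = 2(1 − 0.8800) = 0.2399.

0.240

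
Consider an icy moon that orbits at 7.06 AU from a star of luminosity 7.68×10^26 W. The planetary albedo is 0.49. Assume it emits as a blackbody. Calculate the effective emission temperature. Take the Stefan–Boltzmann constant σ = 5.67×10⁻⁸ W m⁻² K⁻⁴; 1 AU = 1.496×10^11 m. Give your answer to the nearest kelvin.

105 K

Orbital distance: d = 7.06 AU = 1.056×10^12 m.
Spreading L over a sphere of radius d: S = 7.68×10^26/(4π·1.06×10^12²) = 54.79 W m⁻².
Averaging over the sphere, the absorbed flux is S(1−α)/4 = 6.985 W m⁻².
Set σT⁴ = 6.985 → T = (6.985/σ)^(1/4) = 105.4 K.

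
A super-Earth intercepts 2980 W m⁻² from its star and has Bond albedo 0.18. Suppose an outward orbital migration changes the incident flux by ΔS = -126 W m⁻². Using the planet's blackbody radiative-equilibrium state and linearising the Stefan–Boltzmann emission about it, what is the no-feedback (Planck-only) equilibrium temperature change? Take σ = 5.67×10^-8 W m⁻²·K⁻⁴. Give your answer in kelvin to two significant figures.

-3.4 K

The baseline emission temperature is T_e = 322.2 K.
TOA radiative forcing: ΔF = (1−α)ΔS/4 = 0.82·(-126)/4 = -25.83 W m⁻².
Planck response: λ_P = 4σT_e³ = 4·5.67×10⁻⁸·(322.2)³ = 7.585 W m⁻²/K.
Hence the no-feedback warming is ΔF/(4σT_e³) = -3.41 K.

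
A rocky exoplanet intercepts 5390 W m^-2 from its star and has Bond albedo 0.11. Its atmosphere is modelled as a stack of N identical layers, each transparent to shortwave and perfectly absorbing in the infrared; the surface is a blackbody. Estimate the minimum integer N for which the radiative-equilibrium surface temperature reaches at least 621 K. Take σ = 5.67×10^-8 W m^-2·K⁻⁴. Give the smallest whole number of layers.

Top-of-atmosphere balance: σT_e⁴ = S(1−α)/4 = 1199 W m^-2 → T_e = 381.4 K.
Since T_s⁴ = (N+1)T_e⁴, we need N ≥ (T_s/T_e)⁴ − 1 = 6.031.
Rounding up, N = 7.

7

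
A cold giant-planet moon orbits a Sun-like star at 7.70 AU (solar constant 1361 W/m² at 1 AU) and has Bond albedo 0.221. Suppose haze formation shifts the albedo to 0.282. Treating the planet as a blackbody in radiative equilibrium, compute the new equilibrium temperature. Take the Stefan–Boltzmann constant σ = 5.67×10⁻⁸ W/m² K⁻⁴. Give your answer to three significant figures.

By the inverse-square law, S = 1361/7.70² = 22.95 W/m².
With the new albedo, S(1−α₂)/4 = 4.120 W/m², so T₂ = 92.33 K.

92.3 K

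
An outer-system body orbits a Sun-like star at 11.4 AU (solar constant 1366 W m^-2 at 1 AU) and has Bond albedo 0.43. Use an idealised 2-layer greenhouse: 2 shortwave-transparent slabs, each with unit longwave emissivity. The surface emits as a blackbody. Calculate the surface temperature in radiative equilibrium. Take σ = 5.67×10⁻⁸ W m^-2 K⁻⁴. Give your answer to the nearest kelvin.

Irradiance scales as 1/d², so S = 1366 W m^-2 × (1/11.4)² = 10.51 W m^-2.
The effective emission temperature is T_e = [S(1−α)/(4σ)]^¼ = 71.69 K.
Layer-by-layer balance gives σT_s⁴ = (N+1)σT_e⁴, so T_s = 3^¼·71.69 = 94.35 K.

94 K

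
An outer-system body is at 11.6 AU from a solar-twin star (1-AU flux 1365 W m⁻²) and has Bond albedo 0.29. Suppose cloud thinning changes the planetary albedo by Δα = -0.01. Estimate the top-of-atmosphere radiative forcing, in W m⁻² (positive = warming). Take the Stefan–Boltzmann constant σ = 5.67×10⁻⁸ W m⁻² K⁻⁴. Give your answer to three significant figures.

0.0254 W m⁻²

Irradiance scales as 1/d², so S = 1365 W m⁻² × (1/11.6)² = 10.14 W m⁻².
The change in absorbed flux is Δ[S(1−α)/4] = −SΔα/4 = 0.02536 W m⁻².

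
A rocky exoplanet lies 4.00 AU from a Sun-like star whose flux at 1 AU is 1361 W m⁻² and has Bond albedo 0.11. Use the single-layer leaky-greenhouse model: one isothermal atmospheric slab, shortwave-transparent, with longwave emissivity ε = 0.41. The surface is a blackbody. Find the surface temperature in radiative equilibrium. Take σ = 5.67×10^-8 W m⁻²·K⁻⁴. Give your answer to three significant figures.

By the inverse-square law, S = 1361/4.00² = 85.06 W m⁻².
Effective emission temperature (TOA balance): σT_e⁴ = S(1−α)/4 = 18.93 W m⁻² → T_e = 135.2 K.
The surface balance (absorbed SW + ε·downward IR = σT_s⁴) with T_a⁴ = T_s⁴/2 reduces to T_s = T_e·[2/(2−ε)]^¼ = 143.1 K.

143 K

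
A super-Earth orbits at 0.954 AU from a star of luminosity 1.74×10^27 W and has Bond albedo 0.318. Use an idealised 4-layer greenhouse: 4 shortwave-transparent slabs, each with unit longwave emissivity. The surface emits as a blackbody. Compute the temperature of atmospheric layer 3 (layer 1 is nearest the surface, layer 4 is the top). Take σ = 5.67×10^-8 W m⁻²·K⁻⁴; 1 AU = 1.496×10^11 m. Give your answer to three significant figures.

450 K

Orbital distance: d = 0.954 AU = 1.427×10^11 m.
Spreading L over a sphere of radius d: S = 1.74×10^27/(4π·1.43×10^11²) = 6798 W m⁻².
OLR = S(1−α)/4 = 1159 W m⁻²; the top layer radiates at T_e = 378.1 K.
Each opaque layer satisfies 2T_j⁴ = T_{j−1}⁴ + T_{j+1}⁴, giving T_k⁴ = (N+1−k)T_e⁴.
T_3 = (2)^(1/4)·378.1 = 449.7 K.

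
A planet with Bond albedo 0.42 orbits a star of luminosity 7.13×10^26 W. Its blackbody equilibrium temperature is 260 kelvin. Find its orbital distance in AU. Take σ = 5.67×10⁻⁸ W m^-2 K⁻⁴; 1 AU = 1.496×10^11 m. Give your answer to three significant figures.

1.19 AU

Required flux: S = 4σT⁴/(1−α) = 1787 W m^-2.
From L = 4πd²S, d = √(7.13×10^26/(4π·1787)) = 1.782×10^11 m = 1.191 AU.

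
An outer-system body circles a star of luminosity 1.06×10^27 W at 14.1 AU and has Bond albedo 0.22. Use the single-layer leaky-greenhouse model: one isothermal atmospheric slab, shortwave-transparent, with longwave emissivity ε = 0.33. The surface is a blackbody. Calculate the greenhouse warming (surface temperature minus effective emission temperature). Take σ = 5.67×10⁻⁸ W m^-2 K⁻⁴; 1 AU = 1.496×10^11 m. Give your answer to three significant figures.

Orbital distance: d = 14.1 AU = 2.109×10^12 m.
Flux at the orbit: S = L/(4πd²) = 1.06×10^27/(4π·(2.11×10^12)²) = 18.96 W m^-2.
The planet radiates to space at T_e = [S(1−α)/(4σ)]^(1/4) = 89.86 K.
The surface balance (absorbed SW + ε·downward IR = σT_s⁴) with T_a⁴ = T_s⁴/2 reduces to T_s = T_e·[2/(2−ε)]^¼ = 94.00 K.
T_s − T_e = 94.00 − 89.86 = 4.144 K.

4.14 K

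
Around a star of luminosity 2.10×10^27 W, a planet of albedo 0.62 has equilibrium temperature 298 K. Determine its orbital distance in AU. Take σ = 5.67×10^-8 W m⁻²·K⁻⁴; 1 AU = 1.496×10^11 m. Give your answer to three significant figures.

Required flux: S = 4σT⁴/(1−α) = 4707 W m⁻².
S = L/(4πd²) → d = √(L/4πS) = √(2.10×10^27/(4π·4707)) = 1.884×10^11 m = 1.260 AU.

1.26 AU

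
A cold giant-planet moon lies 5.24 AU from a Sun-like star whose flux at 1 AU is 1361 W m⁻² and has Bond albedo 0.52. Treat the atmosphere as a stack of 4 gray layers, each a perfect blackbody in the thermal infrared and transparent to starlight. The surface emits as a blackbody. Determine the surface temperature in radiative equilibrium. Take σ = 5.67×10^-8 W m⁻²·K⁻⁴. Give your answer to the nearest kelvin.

151 K

By the inverse-square law, S = 1361/5.24² = 49.57 W m⁻².
The effective emission temperature is T_e = [S(1−α)/(4σ)]^¼ = 101.2 K.
With N = 4 opaque layers, T_s = (N+1)^(1/4)·T_e = 5^(1/4)·101.2 = 151.3 K.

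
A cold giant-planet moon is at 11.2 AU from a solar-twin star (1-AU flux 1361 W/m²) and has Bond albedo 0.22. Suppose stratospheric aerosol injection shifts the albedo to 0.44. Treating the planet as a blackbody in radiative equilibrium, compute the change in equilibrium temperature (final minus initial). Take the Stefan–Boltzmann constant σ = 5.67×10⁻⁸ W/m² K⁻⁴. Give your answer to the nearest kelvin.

-6 K

Flux at the orbit: S = 1361/(11.2)² = 10.85 W/m².
Before: T₁ = [10.85·0.78/(4σ)]^(1/4) = 78.16 K.
After:  T₂ = [10.85·0.56/(4σ)]^(1/4) = 71.94 K.
Change: 71.94 − 78.16 = -6.214 K.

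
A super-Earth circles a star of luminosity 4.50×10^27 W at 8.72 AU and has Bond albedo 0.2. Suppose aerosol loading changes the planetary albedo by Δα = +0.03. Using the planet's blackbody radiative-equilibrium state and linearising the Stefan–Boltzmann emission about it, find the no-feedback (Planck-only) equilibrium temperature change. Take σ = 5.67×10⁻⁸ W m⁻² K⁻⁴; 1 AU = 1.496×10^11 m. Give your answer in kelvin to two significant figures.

-1.5 K

d = 8.72 × 1.496×10^11 m = 1.305×10^12 m.
S = L/(4πd²) = 210.4 W m⁻².
Reference equilibrium: T_e = [S(1−α)/(4σ)]^(1/4) = 165.1 K.
ΔF = −(S/4)Δα = −(210.4/4)×(+0.03) = -1.578 W m⁻².
Planck response: λ_P = 4σT_e³ = 4·5.67×10⁻⁸·(165.1)³ = 1.020 W m⁻²/K.
ΔT₀ = ΔF/λ_P = -1.578/1.020 = -1.55 K.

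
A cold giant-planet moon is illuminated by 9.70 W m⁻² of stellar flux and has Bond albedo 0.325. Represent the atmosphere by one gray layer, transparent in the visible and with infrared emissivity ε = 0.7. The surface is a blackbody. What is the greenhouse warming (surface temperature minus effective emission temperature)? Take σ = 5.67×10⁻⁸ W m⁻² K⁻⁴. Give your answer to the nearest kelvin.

8 kelvin

At the top of the atmosphere, σT_e⁴ = S(1−α)/4 = 1.637 W m⁻², giving T_e = 73.30 K.
The surface balance (absorbed SW + ε·downward IR = σT_s⁴) with T_a⁴ = T_s⁴/2 reduces to T_s = T_e·[2/(2−ε)]^¼ = 81.64 K.
The atmosphere warms the surface by 8.335 K.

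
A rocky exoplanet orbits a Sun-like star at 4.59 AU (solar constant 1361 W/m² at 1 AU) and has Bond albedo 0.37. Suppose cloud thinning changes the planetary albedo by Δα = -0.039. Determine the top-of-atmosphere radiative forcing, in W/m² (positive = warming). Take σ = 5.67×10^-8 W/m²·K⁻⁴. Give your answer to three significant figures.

0.630 W/m²

Flux at the orbit: S = 1361/(4.59)² = 64.60 W/m².
ΔF = −(S/4)Δα = −(64.60/4)×(-0.039) = 0.6299 W/m².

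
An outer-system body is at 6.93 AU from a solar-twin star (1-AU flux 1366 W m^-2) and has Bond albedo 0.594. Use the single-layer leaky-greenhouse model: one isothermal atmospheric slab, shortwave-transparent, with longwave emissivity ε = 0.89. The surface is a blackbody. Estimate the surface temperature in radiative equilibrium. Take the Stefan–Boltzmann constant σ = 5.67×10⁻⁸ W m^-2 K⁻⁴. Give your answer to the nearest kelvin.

98 kelvin

Flux at the orbit: S = 1366/(6.93)² = 28.44 W m^-2.
The planet radiates to space at T_e = [S(1−α)/(4σ)]^(1/4) = 84.47 K.
The surface balance (absorbed SW + ε·downward IR = σT_s⁴) with T_a⁴ = T_s⁴/2 reduces to T_s = T_e·[2/(2−ε)]^¼ = 97.87 K.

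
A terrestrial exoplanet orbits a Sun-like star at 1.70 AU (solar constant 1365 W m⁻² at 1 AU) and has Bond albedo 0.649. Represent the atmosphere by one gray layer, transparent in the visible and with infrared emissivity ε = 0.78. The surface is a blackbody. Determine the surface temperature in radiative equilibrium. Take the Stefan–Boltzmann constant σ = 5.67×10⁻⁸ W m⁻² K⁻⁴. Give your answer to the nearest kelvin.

186 kelvin

Irradiance scales as 1/d², so S = 1365 W m⁻² × (1/1.70)² = 472.3 W m⁻².
At the top of the atmosphere, σT_e⁴ = S(1−α)/4 = 41.45 W m⁻², giving T_e = 164.4 K.
The surface balance (absorbed SW + ε·downward IR = σT_s⁴) with T_a⁴ = T_s⁴/2 reduces to T_s = T_e·[2/(2−ε)]^¼ = 186.1 K.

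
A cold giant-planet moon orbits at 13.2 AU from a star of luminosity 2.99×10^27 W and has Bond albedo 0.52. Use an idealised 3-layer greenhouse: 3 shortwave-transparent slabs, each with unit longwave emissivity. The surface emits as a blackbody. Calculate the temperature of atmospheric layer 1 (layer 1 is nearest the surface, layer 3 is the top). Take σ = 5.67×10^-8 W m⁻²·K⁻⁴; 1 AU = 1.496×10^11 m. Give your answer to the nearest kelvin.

140 K

Orbital distance: d = 13.2 AU = 1.975×10^12 m.
S = L/(4πd²) = 61.02 W m⁻².
Top-of-atmosphere balance: σT_e⁴ = S(1−α)/4 = 7.322 W m⁻² → T_e = 106.6 K.
Each opaque layer satisfies 2T_j⁴ = T_{j−1}⁴ + T_{j+1}⁴, giving T_k⁴ = (N+1−k)T_e⁴.
T_1 = (3)^(1/4)·106.6 = 140.3 K.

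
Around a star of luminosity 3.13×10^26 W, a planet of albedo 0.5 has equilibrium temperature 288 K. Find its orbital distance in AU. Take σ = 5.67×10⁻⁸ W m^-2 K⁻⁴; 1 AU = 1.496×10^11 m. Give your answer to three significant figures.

0.597 AU

Required flux: S = 4σT⁴/(1−α) = 3121 W m^-2.
S = L/(4πd²) → d = √(L/4πS) = √(3.13×10^26/(4π·3121)) = 8.934×10^10 m = 0.5972 AU.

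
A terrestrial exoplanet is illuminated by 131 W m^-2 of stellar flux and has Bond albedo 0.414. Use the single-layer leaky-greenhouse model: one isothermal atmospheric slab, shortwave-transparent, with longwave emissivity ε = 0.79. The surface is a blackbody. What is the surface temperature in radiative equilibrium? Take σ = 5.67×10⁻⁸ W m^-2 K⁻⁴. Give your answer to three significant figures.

At the top of the atmosphere, σT_e⁴ = S(1−α)/4 = 19.19 W m^-2, giving T_e = 135.6 K.
The surface balance (absorbed SW + ε·downward IR = σT_s⁴) with T_a⁴ = T_s⁴/2 reduces to T_s = T_e·[2/(2−ε)]^¼ = 153.8 K.

154 kelvin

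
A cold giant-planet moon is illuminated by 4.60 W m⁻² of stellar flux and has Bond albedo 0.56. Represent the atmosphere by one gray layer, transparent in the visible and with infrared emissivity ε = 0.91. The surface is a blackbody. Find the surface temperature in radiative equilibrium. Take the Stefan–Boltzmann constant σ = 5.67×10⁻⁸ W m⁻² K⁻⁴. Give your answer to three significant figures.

At the top of the atmosphere, σT_e⁴ = S(1−α)/4 = 0.5060 W m⁻², giving T_e = 54.66 K.
For a single slab of emissivity ε, T_s⁴ = 2T_e⁴/(2−ε); thus T_s = 54.66·(1.835)^(1/4) = 63.61 K.

63.6 K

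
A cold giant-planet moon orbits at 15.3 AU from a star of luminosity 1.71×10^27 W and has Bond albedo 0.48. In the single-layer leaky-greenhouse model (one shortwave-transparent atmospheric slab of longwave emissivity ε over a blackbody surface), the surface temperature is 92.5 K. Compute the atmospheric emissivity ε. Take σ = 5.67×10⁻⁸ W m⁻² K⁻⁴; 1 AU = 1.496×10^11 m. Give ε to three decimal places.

0.373

d = 15.3 × 1.496×10^11 m = 2.289×10^12 m.
S = L/(4πd²) = 25.97 W m⁻².
TOA balance gives T_e = 87.85 K.
Inverting T_s⁴ = 2T_e⁴/(2−ε): (T_e/T_s)⁴ = 0.8135, so ε = 2(1 − 0.8135) = 0.3731.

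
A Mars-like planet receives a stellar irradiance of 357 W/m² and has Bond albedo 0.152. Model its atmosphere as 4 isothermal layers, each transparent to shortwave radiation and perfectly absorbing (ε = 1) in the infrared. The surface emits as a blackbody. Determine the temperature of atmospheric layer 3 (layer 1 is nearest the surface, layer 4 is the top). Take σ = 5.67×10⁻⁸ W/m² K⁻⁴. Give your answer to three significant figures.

227 K

The effective emission temperature is T_e = [S(1−α)/(4σ)]^¼ = 191.1 K.
Each opaque layer satisfies 2T_j⁴ = T_{j−1}⁴ + T_{j+1}⁴, giving T_k⁴ = (N+1−k)T_e⁴.
T_3 = (2)^(1/4)·191.1 = 227.3 K.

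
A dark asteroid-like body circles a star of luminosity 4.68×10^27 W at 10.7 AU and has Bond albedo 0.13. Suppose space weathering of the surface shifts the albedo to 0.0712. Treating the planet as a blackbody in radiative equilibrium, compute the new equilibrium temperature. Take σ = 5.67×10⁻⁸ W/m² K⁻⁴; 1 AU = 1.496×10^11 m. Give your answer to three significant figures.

156 K

Orbital distance: d = 10.7 AU = 1.601×10^12 m.
S = L/(4πd²) = 145.3 W/m².
T₂ = [S(1−α₂)/(4σ)]^(1/4) = [145.3·0.929/(4σ)]^(1/4) = 156.2 K.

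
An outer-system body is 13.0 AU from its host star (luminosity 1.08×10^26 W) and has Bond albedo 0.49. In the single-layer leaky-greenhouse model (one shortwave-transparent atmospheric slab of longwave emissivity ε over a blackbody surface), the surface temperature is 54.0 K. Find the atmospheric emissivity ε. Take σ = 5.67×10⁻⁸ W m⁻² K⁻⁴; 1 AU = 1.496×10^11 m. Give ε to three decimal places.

0.798

Orbital distance: d = 13.0 AU = 1.945×10^12 m.
Flux at the orbit: S = L/(4πd²) = 1.08×10^26/(4π·(1.94×10^12)²) = 2.272 W m⁻².
First, T_e = [2.272·(1−0.49)/(4σ)]^(1/4) = 47.54 K.
Inverting T_s⁴ = 2T_e⁴/(2−ε): (T_e/T_s)⁴ = 0.6009, so ε = 2(1 − 0.6009) = 0.7982.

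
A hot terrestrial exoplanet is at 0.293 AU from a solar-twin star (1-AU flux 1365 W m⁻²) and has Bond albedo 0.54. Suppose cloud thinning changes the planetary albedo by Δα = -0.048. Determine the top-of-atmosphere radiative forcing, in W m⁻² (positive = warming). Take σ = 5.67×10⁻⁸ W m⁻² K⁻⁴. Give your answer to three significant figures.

191 W m⁻²

Irradiance scales as 1/d², so S = 1365 W m⁻² × (1/0.293)² = 15900 W m⁻².
ΔF = −(S/4)Δα = −(15900/4)×(-0.048) = 190.8 W m⁻².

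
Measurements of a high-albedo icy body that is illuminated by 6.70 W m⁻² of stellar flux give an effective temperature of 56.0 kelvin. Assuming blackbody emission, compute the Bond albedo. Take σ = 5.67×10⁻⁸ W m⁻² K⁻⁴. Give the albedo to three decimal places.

0.667

Energy balance: S(1−α)/4 = σT⁴, so 1−α = 4σT⁴/S.
4σT⁴ = 4·5.67×10⁻⁸·(56.0)⁴ = 2.230 W m⁻².
Hence α = 1 − 2.230/6.700 = 0.6671.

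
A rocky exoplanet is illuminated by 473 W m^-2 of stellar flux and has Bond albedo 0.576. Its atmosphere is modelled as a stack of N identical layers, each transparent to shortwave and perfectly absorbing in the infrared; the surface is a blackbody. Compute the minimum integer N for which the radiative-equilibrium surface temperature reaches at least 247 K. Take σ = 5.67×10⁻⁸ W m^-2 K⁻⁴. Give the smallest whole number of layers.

Top-of-atmosphere balance: σT_e⁴ = S(1−α)/4 = 50.14 W m^-2 → T_e = 172.4 K.
Since T_s⁴ = (N+1)T_e⁴, we need N ≥ (T_s/T_e)⁴ − 1 = 3.209.
So N ≥ 3.209; the smallest integer is N = 4.

4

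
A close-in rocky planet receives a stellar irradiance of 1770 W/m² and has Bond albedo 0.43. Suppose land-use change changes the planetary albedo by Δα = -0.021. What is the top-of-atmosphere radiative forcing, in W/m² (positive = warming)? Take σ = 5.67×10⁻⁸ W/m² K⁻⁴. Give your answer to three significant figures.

ΔF = −(S/4)Δα = −(1770/4)×(-0.021) = 9.293 W/m².

9.29 W/m²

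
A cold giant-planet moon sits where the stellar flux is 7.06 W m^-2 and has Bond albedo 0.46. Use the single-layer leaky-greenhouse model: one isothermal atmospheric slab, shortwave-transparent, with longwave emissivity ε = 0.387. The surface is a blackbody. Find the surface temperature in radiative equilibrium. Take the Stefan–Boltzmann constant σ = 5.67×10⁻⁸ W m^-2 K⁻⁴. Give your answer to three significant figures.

At the top of the atmosphere, σT_e⁴ = S(1−α)/4 = 0.9531 W m^-2, giving T_e = 64.03 K.
The surface balance (absorbed SW + ε·downward IR = σT_s⁴) with T_a⁴ = T_s⁴/2 reduces to T_s = T_e·[2/(2−ε)]^¼ = 67.57 K.

67.6 kelvin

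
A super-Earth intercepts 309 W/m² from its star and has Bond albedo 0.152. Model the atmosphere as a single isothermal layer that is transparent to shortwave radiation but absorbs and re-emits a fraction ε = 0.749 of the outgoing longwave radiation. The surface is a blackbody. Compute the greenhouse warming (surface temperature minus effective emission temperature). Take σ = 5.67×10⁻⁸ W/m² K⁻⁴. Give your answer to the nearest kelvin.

23 K

Effective emission temperature (TOA balance): σT_e⁴ = S(1−α)/4 = 65.51 W/m² → T_e = 184.4 K.
Surface balance with a leaky layer gives σT_s⁴ = σT_e⁴·2/(2−ε), so T_s = T_e·[2/(2−0.749)]^(1/4) = 207.3 K.
T_s − T_e = 207.3 − 184.4 = 22.95 K.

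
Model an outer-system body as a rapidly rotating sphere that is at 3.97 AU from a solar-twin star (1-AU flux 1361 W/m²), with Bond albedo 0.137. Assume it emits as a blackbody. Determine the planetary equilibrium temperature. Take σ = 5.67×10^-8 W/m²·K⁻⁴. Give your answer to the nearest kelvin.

135 K

By the inverse-square law, S = 1361/3.97² = 86.35 W/m².
Averaging over the sphere, the absorbed flux is S(1−α)/4 = 18.63 W/m².
In equilibrium σT⁴ equals this, so T = 134.6 K.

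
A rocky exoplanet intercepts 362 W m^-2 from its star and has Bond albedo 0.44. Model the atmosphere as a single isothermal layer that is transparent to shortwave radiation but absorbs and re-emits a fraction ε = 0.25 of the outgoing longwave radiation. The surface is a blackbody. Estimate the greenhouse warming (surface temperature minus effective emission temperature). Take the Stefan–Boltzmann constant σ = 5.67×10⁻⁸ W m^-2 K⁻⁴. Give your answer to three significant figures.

At the top of the atmosphere, σT_e⁴ = S(1−α)/4 = 50.68 W m^-2, giving T_e = 172.9 K.
Surface balance with a leaky layer gives σT_s⁴ = σT_e⁴·2/(2−ε), so T_s = T_e·[2/(2−0.25)]^(1/4) = 178.8 K.
The atmosphere warms the surface by 5.870 K.

5.87 kelvin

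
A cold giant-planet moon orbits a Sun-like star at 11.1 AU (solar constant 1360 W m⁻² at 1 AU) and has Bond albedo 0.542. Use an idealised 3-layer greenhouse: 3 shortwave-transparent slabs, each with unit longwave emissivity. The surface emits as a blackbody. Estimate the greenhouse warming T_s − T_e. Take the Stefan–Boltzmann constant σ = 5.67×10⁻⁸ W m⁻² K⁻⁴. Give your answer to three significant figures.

Flux at the orbit: S = 1360/(11.1)² = 11.04 W m⁻².
OLR = S(1−α)/4 = 1.264 W m⁻²; the top layer radiates at T_e = 68.71 K.
Surface: T_s = (4)^¼·T_e = 97.17 K.
Warming: T_s − T_e = 28.46 K.

28.5 kelvin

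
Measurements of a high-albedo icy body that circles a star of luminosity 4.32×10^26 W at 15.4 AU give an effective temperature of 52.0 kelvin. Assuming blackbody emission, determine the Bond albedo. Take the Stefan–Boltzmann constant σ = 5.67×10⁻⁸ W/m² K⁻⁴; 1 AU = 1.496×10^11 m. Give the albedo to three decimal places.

0.744

d = 15.4 × 1.496×10^11 m = 2.304×10^12 m.
S = L/(4πd²) = 6.477 W/m².
Rearranging the radiative balance, α = 1 − 4σT⁴/S.
σT⁴ = 0.4146 W/m², so 4σT⁴ = 1.658 W/m².
Hence α = 1 − 1.658/6.477 = 0.7440.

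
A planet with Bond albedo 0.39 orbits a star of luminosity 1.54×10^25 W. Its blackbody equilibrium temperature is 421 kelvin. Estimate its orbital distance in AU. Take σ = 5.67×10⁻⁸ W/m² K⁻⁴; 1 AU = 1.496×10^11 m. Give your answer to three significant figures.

0.0685 AU

Energy balance gives S = 4σT⁴/(1−α) = 11680 W/m².
Then d = [L/(4πS)]^(1/2) = 1.024×10^10 m, i.e. 0.06847 AU.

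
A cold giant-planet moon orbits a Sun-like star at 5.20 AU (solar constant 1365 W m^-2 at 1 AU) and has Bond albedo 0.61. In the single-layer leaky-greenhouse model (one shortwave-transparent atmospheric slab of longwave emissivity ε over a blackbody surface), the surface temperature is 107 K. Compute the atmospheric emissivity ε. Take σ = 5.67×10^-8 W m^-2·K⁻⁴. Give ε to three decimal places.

0.676

Flux at the orbit: S = 1365/(5.20)² = 50.48 W m^-2.
Effective temperature: T_e = [S(1−α)/(4σ)]^(1/4) = 96.52 K.
T_s⁴ = T_e⁴·2/(2−ε) → ε = 2 − 2(T_e/T_s)⁴ = 2 − 2·(96.52/107)⁴ = 0.6755.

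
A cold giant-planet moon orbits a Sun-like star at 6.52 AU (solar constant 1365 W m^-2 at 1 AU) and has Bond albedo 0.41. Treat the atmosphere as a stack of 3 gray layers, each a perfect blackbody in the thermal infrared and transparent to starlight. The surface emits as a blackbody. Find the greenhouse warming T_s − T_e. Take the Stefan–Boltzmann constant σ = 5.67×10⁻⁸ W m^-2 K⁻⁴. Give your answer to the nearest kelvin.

40 K

By the inverse-square law, S = 1365/6.52² = 32.11 W m^-2.
OLR = S(1−α)/4 = 4.736 W m^-2; the top layer radiates at T_e = 95.60 K.
Surface: T_s = (4)^¼·T_e = 135.2 K.
So the greenhouse effect raises the surface by 135.2 − 95.60 = 39.60 K.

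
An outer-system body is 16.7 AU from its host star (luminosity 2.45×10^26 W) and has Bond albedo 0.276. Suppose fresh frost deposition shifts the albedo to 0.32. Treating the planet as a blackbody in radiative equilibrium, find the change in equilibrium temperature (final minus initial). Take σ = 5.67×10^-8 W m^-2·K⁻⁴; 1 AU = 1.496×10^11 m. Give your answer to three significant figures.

-0.874 kelvin

Orbital distance: d = 16.7 AU = 2.498×10^12 m.
Spreading L over a sphere of radius d: S = 2.45×10^26/(4π·2.50×10^12²) = 3.124 W m^-2.
With α = 0.276, T₁ = 56.19 K.
With α = 0.32, T₂ = 55.32 K.
ΔT = T₂ − T₁ = -0.8740 K.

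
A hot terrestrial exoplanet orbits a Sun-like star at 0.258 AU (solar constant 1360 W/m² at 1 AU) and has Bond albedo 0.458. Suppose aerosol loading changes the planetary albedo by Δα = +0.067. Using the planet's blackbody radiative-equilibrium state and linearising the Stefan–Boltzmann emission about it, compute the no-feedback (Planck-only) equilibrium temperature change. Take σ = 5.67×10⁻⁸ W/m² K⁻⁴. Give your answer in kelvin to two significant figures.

-15 kelvin

By the inverse-square law, S = 1360/0.258² = 20430 W/m².
Reference equilibrium: T_e = [S(1−α)/(4σ)]^(1/4) = 470.1 K.
ΔF = −(S/4)Δα = −(20430/4)×(+0.067) = -342.2 W/m².
The Planck feedback parameter is 4σT_e³ = 23.56 W/m²/K.
ΔT₀ = ΔF/λ_P = -342.2/23.56 = -14.5 K.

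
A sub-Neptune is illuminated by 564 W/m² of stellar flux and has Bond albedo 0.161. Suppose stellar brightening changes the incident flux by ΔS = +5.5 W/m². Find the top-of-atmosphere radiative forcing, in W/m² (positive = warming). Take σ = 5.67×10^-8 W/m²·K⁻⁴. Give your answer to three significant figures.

1.15 W/m²

ΔF = Δ[S(1−α)]/4 = (1−0.161)·+5.5/4 = 1.154 W/m².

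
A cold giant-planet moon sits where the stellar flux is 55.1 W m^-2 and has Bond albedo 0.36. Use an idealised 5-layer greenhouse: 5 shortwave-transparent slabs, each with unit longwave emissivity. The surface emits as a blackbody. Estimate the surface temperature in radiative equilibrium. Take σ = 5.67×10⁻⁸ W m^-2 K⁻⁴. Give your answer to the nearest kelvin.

175 K

OLR = S(1−α)/4 = 8.816 W m^-2; the top layer radiates at T_e = 111.7 K.
With N = 5 opaque layers, T_s = (N+1)^(1/4)·T_e = 6^(1/4)·111.7 = 174.8 K.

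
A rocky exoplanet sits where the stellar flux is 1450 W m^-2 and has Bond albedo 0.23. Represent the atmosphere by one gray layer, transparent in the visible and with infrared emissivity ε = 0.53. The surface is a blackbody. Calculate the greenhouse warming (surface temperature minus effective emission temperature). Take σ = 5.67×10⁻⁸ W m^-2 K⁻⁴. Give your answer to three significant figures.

21.2 K

At the top of the atmosphere, σT_e⁴ = S(1−α)/4 = 279.1 W m^-2, giving T_e = 264.9 K.
For a single slab of emissivity ε, T_s⁴ = 2T_e⁴/(2−ε); thus T_s = 264.9·(1.361)^(1/4) = 286.1 K.
Greenhouse warming: T_s − T_e = 21.19 K.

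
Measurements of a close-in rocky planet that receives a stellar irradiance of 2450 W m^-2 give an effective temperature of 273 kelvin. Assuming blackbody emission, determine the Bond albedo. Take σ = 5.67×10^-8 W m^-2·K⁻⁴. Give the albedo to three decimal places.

0.486

From σT⁴ = S(1−α)/4 we invert for α: 1−α = 4σT⁴/S.
σT⁴ = 314.9 W m^-2, so 4σT⁴ = 1260 W m^-2.
Hence α = 1 − 1260/2450 = 0.4858.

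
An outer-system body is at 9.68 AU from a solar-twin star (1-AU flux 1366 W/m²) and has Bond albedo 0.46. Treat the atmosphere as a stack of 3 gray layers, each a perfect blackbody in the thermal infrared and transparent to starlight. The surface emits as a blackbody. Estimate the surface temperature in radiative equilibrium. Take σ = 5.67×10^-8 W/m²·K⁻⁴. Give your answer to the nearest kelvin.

109 K

Flux at the orbit: S = 1366/(9.68)² = 14.58 W/m².
The effective emission temperature is T_e = [S(1−α)/(4σ)]^¼ = 76.76 K.
With N = 3 opaque layers, T_s = (N+1)^(1/4)·T_e = 4^(1/4)·76.76 = 108.5 K.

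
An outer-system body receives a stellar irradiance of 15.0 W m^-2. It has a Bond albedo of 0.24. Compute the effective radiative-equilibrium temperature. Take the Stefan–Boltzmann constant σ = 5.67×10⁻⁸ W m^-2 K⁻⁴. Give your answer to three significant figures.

Averaging over the sphere, the absorbed flux is S(1−α)/4 = 2.850 W m^-2.
Balancing against σT⁴: T = (2.850/5.67×10⁻⁸)^(1/4) = 84.20 K.

84.2 K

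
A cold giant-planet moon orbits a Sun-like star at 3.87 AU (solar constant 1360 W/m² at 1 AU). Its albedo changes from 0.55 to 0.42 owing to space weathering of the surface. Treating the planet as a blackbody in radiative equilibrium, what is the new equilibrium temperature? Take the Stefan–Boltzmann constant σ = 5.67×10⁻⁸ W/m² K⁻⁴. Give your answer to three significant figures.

123 K

Flux at the orbit: S = 1360/(3.87)² = 90.81 W/m².
T₂ = [S(1−α₂)/(4σ)]^(1/4) = [90.81·0.58/(4σ)]^(1/4) = 123.4 K.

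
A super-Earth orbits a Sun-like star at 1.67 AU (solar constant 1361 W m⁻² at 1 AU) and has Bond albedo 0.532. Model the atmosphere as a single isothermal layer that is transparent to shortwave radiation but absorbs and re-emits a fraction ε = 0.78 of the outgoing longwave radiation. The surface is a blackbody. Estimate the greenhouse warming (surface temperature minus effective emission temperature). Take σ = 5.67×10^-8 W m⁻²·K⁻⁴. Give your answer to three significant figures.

23.4 K

Flux at the orbit: S = 1361/(1.67)² = 488.0 W m⁻².
At the top of the atmosphere, σT_e⁴ = S(1−α)/4 = 57.10 W m⁻², giving T_e = 178.1 K.
Surface balance with a leaky layer gives σT_s⁴ = σT_e⁴·2/(2−ε), so T_s = T_e·[2/(2−0.78)]^(1/4) = 201.6 K.
The atmosphere warms the surface by 23.43 K.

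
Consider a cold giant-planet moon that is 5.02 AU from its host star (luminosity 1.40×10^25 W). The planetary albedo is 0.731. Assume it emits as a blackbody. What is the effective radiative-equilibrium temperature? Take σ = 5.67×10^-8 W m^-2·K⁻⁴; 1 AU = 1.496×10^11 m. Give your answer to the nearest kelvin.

d = 5.02 × 1.496×10^11 m = 7.510×10^11 m.
Spreading L over a sphere of radius d: S = 1.40×10^25/(4π·7.51×10^11²) = 1.975 W m^-2.
The planet absorbs (1−α)S over its disc πR² and re-emits over 4πR², so the mean absorbed flux is (1−0.731)·1.975/4 = 0.1328 W m^-2.
Set σT⁴ = 0.1328 → T = (0.1328/σ)^(1/4) = 39.12 K.

39 K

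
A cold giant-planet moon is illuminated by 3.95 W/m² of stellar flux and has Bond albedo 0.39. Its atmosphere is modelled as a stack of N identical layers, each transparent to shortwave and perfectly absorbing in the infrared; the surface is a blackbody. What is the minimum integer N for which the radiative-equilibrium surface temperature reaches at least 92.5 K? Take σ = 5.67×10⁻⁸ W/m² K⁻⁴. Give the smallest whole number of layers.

6

The effective emission temperature is T_e = [S(1−α)/(4σ)]^¼ = 57.09 K.
Need (N+1)T_e⁴ ≥ T_s⁴, i.e. N+1 ≥ (92.5/57.09)⁴ = 6.891.
So N ≥ 5.891; the smallest integer is N = 6.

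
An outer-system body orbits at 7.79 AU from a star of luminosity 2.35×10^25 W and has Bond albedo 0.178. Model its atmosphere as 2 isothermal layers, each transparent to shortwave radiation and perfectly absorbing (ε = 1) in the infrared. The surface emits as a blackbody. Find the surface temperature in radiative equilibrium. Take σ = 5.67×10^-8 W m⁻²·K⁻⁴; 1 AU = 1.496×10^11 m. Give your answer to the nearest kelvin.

62 K

Orbital distance: d = 7.79 AU = 1.165×10^12 m.
S = L/(4πd²) = 1.377 W m⁻².
OLR = S(1−α)/4 = 0.2830 W m⁻²; the top layer radiates at T_e = 47.26 K.
With N = 2 opaque layers, T_s = (N+1)^(1/4)·T_e = 3^(1/4)·47.26 = 62.20 K.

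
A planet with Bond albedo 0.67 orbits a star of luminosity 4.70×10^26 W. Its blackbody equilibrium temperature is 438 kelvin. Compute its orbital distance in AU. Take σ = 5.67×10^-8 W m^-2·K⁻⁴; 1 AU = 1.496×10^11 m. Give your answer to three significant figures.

0.257 AU

Required flux: S = 4σT⁴/(1−α) = 25290 W m^-2.
From L = 4πd²S, d = √(4.70×10^26/(4π·25290)) = 3.845×10^10 m = 0.2570 AU.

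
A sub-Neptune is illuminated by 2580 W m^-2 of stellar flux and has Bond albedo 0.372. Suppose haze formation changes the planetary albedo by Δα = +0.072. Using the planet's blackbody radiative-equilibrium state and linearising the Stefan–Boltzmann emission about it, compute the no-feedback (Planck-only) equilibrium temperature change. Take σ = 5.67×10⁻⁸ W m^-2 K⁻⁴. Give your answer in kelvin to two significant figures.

Unperturbed T_e = [2580·(1−0.372)/(4σ)]^¼ = 290.7 K.
TOA radiative forcing: ΔF = −S·Δα/4 = −2580·(+0.072)/4 = -46.44 W m^-2.
The Planck feedback parameter is 4σT_e³ = 5.573 W m^-2/K.
So ΔT₀ = -46.44/5.573 = -8.33 K.

-8.3 K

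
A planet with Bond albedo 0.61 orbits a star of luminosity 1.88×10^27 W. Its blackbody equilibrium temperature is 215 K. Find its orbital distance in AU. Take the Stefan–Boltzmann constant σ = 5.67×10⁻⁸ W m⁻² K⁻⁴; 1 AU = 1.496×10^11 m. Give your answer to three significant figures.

2.32 AU

The flux needed for this T is 4σT⁴/(1−0.61) = 1243 W m⁻².
S = L/(4πd²) → d = √(L/4πS) = √(1.88×10^27/(4π·1243)) = 3.470×10^11 m = 2.319 AU.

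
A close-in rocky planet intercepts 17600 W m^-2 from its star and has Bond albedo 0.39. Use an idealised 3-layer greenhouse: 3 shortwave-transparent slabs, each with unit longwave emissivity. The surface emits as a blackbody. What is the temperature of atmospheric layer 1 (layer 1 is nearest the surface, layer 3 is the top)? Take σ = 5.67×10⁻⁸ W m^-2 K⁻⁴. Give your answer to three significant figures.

614 K

OLR = S(1−α)/4 = 2684 W m^-2; the top layer radiates at T_e = 466.4 K.
Each opaque layer satisfies 2T_j⁴ = T_{j−1}⁴ + T_{j+1}⁴, giving T_k⁴ = (N+1−k)T_e⁴.
T_1 = (3)^(1/4)·466.4 = 613.9 K.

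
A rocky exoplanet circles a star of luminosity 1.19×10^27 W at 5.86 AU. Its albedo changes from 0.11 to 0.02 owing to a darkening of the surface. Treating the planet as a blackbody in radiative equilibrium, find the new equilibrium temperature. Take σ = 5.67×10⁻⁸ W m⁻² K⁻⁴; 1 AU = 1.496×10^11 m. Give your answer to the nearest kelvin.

Orbital distance: d = 5.86 AU = 8.767×10^11 m.
Flux at the orbit: S = L/(4πd²) = 1.19×10^27/(4π·(8.77×10^11)²) = 123.2 W m⁻².
New equilibrium: T₂ = [(1−0.02)·123.2/(4σ)]^(1/4) = 151.9 K.

152 K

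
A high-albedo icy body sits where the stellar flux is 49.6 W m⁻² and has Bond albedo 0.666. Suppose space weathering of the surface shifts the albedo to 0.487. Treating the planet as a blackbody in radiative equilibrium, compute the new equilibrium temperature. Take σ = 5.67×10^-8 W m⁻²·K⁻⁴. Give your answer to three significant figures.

103 K

With the new albedo, S(1−α₂)/4 = 6.361 W m⁻², so T₂ = 102.9 K.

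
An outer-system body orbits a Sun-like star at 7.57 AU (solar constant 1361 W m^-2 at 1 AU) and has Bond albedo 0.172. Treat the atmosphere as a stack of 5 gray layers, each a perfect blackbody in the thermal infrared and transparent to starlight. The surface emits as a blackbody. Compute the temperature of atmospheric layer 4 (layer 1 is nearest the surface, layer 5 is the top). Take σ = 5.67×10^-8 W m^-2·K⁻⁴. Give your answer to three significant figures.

Irradiance scales as 1/d², so S = 1361 W m^-2 × (1/7.57)² = 23.75 W m^-2.
OLR = S(1−α)/4 = 4.916 W m^-2; the top layer radiates at T_e = 96.50 K.
The net upward flux σT_e⁴ is constant between every pair of levels, so T_k⁴ = (N+1−k)T_e⁴.
With k = 4: T_4 = (5+1−4)^¼·96.50 K = 114.8 K.

115 K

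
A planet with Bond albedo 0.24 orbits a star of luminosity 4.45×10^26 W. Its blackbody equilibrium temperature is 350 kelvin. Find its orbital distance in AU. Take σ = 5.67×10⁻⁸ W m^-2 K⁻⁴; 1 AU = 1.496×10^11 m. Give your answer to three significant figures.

0.594 AU

Required flux: S = 4σT⁴/(1−α) = 4478 W m^-2.
S = L/(4πd²) → d = √(L/4πS) = √(4.45×10^26/(4π·4478)) = 8.893×10^10 m = 0.5944 AU.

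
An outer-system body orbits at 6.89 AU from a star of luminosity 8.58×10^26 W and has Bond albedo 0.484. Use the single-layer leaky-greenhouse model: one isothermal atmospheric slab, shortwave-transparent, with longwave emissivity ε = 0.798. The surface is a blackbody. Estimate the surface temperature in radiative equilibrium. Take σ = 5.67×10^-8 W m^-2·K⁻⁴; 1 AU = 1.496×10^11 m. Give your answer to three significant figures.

Orbital distance: d = 6.89 AU = 1.031×10^12 m.
S = L/(4πd²) = 64.27 W m^-2.
At the top of the atmosphere, σT_e⁴ = S(1−α)/4 = 8.290 W m^-2, giving T_e = 110.0 K.
Surface balance with a leaky layer gives σT_s⁴ = σT_e⁴·2/(2−ε), so T_s = T_e·[2/(2−0.798)]^(1/4) = 124.9 K.

125 kelvin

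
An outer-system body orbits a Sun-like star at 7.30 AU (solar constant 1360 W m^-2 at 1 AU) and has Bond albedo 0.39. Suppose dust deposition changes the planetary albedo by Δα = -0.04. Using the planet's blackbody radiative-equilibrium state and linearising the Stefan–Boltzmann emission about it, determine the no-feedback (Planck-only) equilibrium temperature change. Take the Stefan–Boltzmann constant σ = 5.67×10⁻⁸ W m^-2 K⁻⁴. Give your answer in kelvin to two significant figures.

Flux at the orbit: S = 1360/(7.30)² = 25.52 W m^-2.
The baseline emission temperature is T_e = 91.02 K.
The change in absorbed flux is Δ[S(1−α)/4] = −SΔα/4 = 0.2552 W m^-2.
Planck response: λ_P = 4σT_e³ = 4·5.67×10⁻⁸·(91.02)³ = 0.1710 W m^-2/K.
Hence the no-feedback warming is ΔF/(4σT_e³) = 1.49 K.

1.5 kelvin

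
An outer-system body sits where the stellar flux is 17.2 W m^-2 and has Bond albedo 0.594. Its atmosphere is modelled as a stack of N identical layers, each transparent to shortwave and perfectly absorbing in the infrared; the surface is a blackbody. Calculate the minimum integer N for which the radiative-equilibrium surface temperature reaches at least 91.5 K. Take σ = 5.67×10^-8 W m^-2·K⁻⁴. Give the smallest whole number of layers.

2

The effective emission temperature is T_e = [S(1−α)/(4σ)]^¼ = 74.49 K.
Since T_s⁴ = (N+1)T_e⁴, we need N ≥ (T_s/T_e)⁴ − 1 = 1.277.
So N ≥ 1.277; the smallest integer is N = 2.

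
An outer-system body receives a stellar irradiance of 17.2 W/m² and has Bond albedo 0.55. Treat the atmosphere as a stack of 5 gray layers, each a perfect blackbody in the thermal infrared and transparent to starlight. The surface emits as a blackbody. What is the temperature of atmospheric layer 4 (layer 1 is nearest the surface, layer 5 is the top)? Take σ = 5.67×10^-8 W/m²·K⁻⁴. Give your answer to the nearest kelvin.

OLR = S(1−α)/4 = 1.935 W/m²; the top layer radiates at T_e = 76.43 K.
The net upward flux σT_e⁴ is constant between every pair of levels, so T_k⁴ = (N+1−k)T_e⁴.
T_4 = (2)^(1/4)·76.43 = 90.89 K.

91 K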